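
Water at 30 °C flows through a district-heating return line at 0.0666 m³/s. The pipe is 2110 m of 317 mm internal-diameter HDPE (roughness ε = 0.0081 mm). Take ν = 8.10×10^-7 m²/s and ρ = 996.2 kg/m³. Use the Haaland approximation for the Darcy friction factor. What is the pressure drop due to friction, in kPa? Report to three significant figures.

V = 4Q/(πD²) = 4·0.0666/(π·0.317²) = 0.8439 m/s
Re = VD/ν = 0.8439·0.317/8.10×10^-7 = 3.30×10^5 → turbulent
ε/D = 0.0081/317 = 2.56×10^-5
Haaland: f = 0.01432
h_f = f(L/D)V²/(2g) = 0.01432·(2110/0.317)·0.8439²/(2·9.81) = 3.459 m
Δp = ρg·h_f = 996.2·9.81·3.459 = 33.80 kPa

Δp ≈ 33.8 kPa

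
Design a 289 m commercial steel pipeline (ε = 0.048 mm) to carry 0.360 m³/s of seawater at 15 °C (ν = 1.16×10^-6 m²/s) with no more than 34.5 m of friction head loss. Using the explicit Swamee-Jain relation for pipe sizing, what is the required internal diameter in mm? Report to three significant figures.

Swamee-Jain (Type III): D = 0.66·[ε^1.25·(LQ²/(gh_f))^4.75 + ν·Q^9.4·(L/(gh_f))^5.2]^0.04
LQ²/(gh_f) = 0.1107; L/(gh_f) = 0.8539
Term 1 = ε^1.25·(…)^4.75 = 1.15×10^-10; Term 2 = ν·Q^9.4·(…)^5.2 = 3.44×10^-11
D = 0.66·(1.15×10^-10 + 3.44×10^-11)^0.04 = 0.2670 m = 267 mm
Check: V = 6.43 m/s, Re = 1.48×10^6, f = 0.01424, h_f = 32.5 m ≈ 34.5 m ✓

D ≈ 267 mm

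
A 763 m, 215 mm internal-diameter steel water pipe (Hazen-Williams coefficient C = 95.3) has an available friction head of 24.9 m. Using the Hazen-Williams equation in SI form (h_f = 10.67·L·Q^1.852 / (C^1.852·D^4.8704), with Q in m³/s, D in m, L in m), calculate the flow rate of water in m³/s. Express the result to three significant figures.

Rearranging: Q = [h_f·C^1.852·D^4.8704 / (10.67·L)]^(1/1.852)
Q = [24.9·95.3^1.852·0.215^4.8704 / (10.67·763)]^0.540 = 0.07342 m³/s

Q ≈ 0.0734 m³/s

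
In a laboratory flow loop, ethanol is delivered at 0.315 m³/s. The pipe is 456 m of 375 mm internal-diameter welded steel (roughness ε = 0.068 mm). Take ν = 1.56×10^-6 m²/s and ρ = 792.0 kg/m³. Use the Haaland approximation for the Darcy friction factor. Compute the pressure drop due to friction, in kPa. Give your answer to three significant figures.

Δp ≈ 57.7 kPa

V = 4Q/(πD²) = 4·0.315/(π·0.375²) = 2.852 m/s
Re = VD/ν = 2.852·0.375/1.56×10^-6 = 6.86×10^5 → turbulent
ε/D = 0.068/375 = 1.81×10^-4
Haaland: f = 0.01474
h_f = f(L/D)V²/(2g) = 0.01474·(456/0.375)·2.852²/(2·9.81) = 7.429 m
Δp = ρg·h_f = 792.0·9.81·7.429 = 57.72 kPa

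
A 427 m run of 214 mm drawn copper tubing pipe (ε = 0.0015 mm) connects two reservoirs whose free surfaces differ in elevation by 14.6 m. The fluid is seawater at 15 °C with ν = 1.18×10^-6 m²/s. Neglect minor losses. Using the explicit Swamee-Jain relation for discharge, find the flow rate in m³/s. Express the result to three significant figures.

Swamee-Jain (Type II): Q = -0.965·√(gD⁵h_f/L)·ln[ε/(3.7D) + √(3.17ν²L/(gD³h_f))]
√(gD⁵h_f/L) = √(9.81·0.214⁵·14.6/427) = 0.01227
ε/(3.7D) = 1.89×10^-6; √(3.17ν²L/(gD³h_f)) = 3.66×10^-5
Q = -0.965·0.01227·ln(3.854×10^-5) = 0.1203 m³/s
Check: V = 3.35 m/s, Re = 6.07×10^5, f = 0.01278, h_f = 14.5 m ≈ 14.6 m ✓

Q ≈ 0.120 m³/s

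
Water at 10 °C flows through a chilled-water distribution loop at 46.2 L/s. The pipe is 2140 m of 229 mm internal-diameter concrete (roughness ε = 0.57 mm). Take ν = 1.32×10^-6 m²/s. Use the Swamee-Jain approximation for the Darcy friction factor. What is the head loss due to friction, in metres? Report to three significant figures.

V = 4Q/(πD²) = 4·0.0462/(π·0.229²) = 1.122 m/s
Re = VD/ν = 1.122·0.229/1.32×10^-6 = 1.95×10^5 → turbulent
ε/D = 0.57/229 = 0.00249
Swamee-Jain: f = 0.02581
h_f = f(L/D)V²/(2g) = 0.02581·(2140/0.229)·1.122²/(2·9.81) = 15.47 m

h_f ≈ 15.5 m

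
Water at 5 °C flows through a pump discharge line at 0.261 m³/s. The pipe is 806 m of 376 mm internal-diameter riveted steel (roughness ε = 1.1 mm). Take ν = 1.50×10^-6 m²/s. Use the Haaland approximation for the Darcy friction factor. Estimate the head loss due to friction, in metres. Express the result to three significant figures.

h_f ≈ 15.8 m

V = 4Q/(πD²) = 4·0.261/(π·0.376²) = 2.351 m/s
Re = VD/ν = 2.351·0.376/1.50×10^-6 = 5.89×10^5 → turbulent
ε/D = 1.1/376 = 0.00293
Haaland: f = 0.02624
h_f = f(L/D)V²/(2g) = 0.02624·(806/0.376)·2.351²/(2·9.81) = 15.84 m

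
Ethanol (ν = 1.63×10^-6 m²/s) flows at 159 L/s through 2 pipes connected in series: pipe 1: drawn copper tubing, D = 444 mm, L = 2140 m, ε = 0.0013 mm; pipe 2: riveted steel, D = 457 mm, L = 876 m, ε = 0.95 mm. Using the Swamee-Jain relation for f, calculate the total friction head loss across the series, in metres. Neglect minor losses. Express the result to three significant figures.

Pipe 1: V = 1.027 m/s, Re = 2.80×10^5, ε/D = 2.93×10^-6, f = 0.01460, h_1 = f(L/D)V²/2g = 3.782 m
Pipe 2: V = 0.9693 m/s, Re = 2.72×10^5, ε/D = 0.00208, f = 0.02446, h_2 = f(L/D)V²/2g = 2.246 m
Series → Q common, losses add: H = Σh = 6.027 m

H ≈ 6.03 m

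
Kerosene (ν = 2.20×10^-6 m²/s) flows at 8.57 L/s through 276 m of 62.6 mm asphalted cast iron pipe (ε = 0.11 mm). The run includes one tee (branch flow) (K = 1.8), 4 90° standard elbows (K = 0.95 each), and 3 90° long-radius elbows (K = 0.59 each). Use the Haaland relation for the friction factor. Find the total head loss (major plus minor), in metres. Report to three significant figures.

V = 4Q/(πD²) = 2.784 m/s; V²/2g = 0.3952 m
Re = 7.92×10^4, ε/D = 0.00176 → f = 0.02470 (Haaland)
Major: h_f = f(L/D)·V²/2g = 0.02470·4409·0.3952 = 43.03 m
Minor: ΣK = 7.37; h_m = ΣK·V²/2g = 2.912 m
Total H_L = 43.03 + 2.912 = 45.95 m

H_L ≈ 45.9 m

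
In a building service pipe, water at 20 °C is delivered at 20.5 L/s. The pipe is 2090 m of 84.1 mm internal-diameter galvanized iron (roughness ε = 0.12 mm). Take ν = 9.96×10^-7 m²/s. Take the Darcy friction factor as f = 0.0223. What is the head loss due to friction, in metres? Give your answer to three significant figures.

h_f ≈ 385 m

V = 4Q/(πD²) = 4·0.0205/(π·0.0841²) = 3.690 m/s
h_f = f(L/D)V²/(2g) = 0.02230·(2090/0.0841)·3.690²/(2·9.81) = 384.7 m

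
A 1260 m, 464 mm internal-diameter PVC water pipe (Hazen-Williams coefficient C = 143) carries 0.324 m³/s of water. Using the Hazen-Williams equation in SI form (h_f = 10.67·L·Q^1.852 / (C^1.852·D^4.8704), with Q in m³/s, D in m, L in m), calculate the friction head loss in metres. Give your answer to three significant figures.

h_f ≈ 7.15 m

h_f = 10.67·1260·0.324^1.852 / (143^1.852·0.464^4.8704) = 7.154 m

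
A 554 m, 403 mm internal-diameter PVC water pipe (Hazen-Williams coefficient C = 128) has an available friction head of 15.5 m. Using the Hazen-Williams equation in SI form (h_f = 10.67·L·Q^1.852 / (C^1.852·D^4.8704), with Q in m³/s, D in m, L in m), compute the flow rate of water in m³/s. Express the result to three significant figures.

Rearranging: Q = [h_f·C^1.852·D^4.8704 / (10.67·L)]^(1/1.852)
Q = [15.5·128^1.852·0.403^4.8704 / (10.67·554)]^0.540 = 0.4736 m³/s

Q ≈ 0.474 m³/s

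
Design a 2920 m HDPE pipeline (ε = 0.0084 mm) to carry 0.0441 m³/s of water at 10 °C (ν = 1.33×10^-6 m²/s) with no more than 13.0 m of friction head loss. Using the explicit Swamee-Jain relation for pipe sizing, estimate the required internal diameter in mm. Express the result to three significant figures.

Swamee-Jain (Type III): D = 0.66·[ε^1.25·(LQ²/(gh_f))^4.75 + ν·Q^9.4·(L/(gh_f))^5.2]^0.04
LQ²/(gh_f) = 0.04453; L/(gh_f) = 22.90
Term 1 = ε^1.25·(…)^4.75 = 1.72×10^-13; Term 2 = ν·Q^9.4·(…)^5.2 = 2.83×10^-12
D = 0.66·(1.72×10^-13 + 2.83×10^-12)^0.04 = 0.2284 m = 228 mm
Check: V = 1.08 m/s, Re = 1.85×10^5, f = 0.01609, h_f = 12.2 m ≈ 13.0 m ✓

D ≈ 228 mm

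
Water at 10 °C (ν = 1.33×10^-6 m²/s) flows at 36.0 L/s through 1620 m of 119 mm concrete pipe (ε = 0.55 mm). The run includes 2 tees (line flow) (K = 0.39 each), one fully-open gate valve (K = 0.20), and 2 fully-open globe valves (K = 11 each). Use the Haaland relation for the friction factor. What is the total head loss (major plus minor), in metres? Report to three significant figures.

V = 4Q/(πD²) = 3.237 m/s; V²/2g = 0.5340 m
Re = 2.90×10^5, ε/D = 0.00462 → f = 0.03003 (Haaland)
Major: h_f = f(L/D)·V²/2g = 0.03003·13613·0.5340 = 218.3 m
Minor: ΣK = 23.0; h_m = ΣK·V²/2g = 12.27 m
Total H_L = 218.3 + 12.27 = 230.6 m

H_L ≈ 231 m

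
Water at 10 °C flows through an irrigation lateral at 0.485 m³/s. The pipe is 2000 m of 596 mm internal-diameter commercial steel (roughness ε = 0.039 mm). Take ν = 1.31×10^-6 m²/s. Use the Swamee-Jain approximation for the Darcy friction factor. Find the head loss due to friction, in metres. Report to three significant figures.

V = 4Q/(πD²) = 4·0.485/(π·0.596²) = 1.738 m/s
Re = VD/ν = 1.738·0.596/1.31×10^-6 = 7.91×10^5 → turbulent
ε/D = 0.039/596 = 6.54×10^-5
Swamee-Jain: f = 0.01328
h_f = f(L/D)V²/(2g) = 0.01328·(2000/0.596)·1.738²/(2·9.81) = 6.867 m

h_f ≈ 6.87 m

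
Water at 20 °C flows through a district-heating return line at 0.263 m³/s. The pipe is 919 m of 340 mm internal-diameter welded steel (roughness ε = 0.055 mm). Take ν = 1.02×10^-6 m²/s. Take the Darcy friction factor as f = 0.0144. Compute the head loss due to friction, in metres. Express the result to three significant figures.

V = 4Q/(πD²) = 4·0.263/(π·0.340²) = 2.897 m/s
h_f = f(L/D)V²/(2g) = 0.01440·(919/0.340)·2.897²/(2·9.81) = 16.65 m

h_f ≈ 16.6 m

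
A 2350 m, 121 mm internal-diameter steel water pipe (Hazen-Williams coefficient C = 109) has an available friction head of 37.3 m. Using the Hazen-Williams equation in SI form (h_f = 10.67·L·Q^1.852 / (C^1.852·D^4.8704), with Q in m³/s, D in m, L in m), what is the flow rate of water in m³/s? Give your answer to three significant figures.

Q ≈ 0.0125 m³/s

Rearranging: Q = [h_f·C^1.852·D^4.8704 / (10.67·L)]^(1/1.852)
Q = [37.3·109^1.852·0.121^4.8704 / (10.67·2350)]^0.540 = 0.01255 m³/s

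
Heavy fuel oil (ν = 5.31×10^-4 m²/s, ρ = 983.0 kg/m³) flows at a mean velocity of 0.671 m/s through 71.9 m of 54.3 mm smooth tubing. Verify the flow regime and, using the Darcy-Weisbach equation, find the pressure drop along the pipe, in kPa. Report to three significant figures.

Δp ≈ 273 kPa

Re = VD/ν = 0.671·0.05430/5.31×10^-4 = 68.6 → laminar (Re < 2300)
f = 64/Re = 0.9327
h_f = f(L/D)V²/(2g) = 0.9327·(71.9/0.05430)·0.671²/(2·9.81) = 28.34 m
Δp = ρg·h_f = 983.0·9.81·28.34 = 273.3 kPa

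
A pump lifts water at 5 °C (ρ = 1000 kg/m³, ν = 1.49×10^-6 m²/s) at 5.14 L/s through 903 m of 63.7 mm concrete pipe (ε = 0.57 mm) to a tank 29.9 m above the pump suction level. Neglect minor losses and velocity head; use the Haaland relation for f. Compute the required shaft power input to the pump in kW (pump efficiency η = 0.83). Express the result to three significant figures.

V = 4Q/(πD²) = 1.613 m/s; Re = 6.90×10^4; ε/D = 0.00895; f = 0.03745
h_f = f(L/D)V²/2g = 70.39 m
Total head H = z + h_f = 29.9 + 70.39 = 100.3 m
P_hyd = ρgQH = 1000·9.81·0.00514·100.3 = 5.057 kW
P_shaft = P_hyd/η = 5.057/0.83 = 6.093 kW

P_shaft ≈ 6.09 kW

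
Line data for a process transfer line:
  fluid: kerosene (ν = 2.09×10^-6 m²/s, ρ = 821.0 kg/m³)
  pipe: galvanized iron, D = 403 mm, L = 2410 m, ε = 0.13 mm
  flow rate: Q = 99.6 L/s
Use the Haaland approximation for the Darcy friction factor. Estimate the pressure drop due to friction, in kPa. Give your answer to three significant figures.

Δp ≈ 27.3 kPa

V = 4Q/(πD²) = 4·0.0996/(π·0.403²) = 0.7808 m/s
Re = VD/ν = 0.7808·0.403/2.09×10^-6 = 1.51×10^5 → turbulent
ε/D = 0.13/403 = 3.23×10^-4
Haaland: f = 0.01824
h_f = f(L/D)V²/(2g) = 0.01824·(2410/0.403)·0.7808²/(2·9.81) = 3.390 m
Δp = ρg·h_f = 821.0·9.81·3.390 = 27.30 kPa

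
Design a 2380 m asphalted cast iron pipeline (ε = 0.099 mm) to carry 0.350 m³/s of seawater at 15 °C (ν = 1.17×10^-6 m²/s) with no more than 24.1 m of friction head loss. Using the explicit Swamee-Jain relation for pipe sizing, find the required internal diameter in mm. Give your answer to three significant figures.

Swamee-Jain (Type III): D = 0.66·[ε^1.25·(LQ²/(gh_f))^4.75 + ν·Q^9.4·(L/(gh_f))^5.2]^0.04
LQ²/(gh_f) = 1.233; L/(gh_f) = 10.07
Term 1 = ε^1.25·(…)^4.75 = 2.67×10^-5; Term 2 = ν·Q^9.4·(…)^5.2 = 9.94×10^-6
D = 0.66·(2.67×10^-5 + 9.94×10^-6)^0.04 = 0.4386 m = 439 mm
Check: V = 2.32 m/s, Re = 8.68×10^5, f = 0.01516, h_f = 22.5 m ≈ 24.1 m ✓

D ≈ 439 mm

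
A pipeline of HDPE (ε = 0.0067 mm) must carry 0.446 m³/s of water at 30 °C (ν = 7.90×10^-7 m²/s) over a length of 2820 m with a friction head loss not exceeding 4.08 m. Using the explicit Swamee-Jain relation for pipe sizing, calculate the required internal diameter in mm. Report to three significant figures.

Swamee-Jain (Type III): D = 0.66·[ε^1.25·(LQ²/(gh_f))^4.75 + ν·Q^9.4·(L/(gh_f))^5.2]^0.04
LQ²/(gh_f) = 14.01; L/(gh_f) = 70.46
Term 1 = ε^1.25·(…)^4.75 = 0.0953; Term 2 = ν·Q^9.4·(…)^5.2 = 1.62
D = 0.66·(0.0953 + 1.62)^0.04 = 0.6745 m = 674 mm
Check: V = 1.25 m/s, Re = 1.07×10^6, f = 0.01174, h_f = 3.90 m ≈ 4.08 m ✓

D ≈ 674 mm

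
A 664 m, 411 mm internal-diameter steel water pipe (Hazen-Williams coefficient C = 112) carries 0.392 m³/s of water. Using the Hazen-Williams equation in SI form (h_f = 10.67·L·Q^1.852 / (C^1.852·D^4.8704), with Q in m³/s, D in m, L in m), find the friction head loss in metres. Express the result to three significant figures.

h_f ≈ 15.2 m

h_f = 10.67·664·0.392^1.852 / (112^1.852·0.411^4.8704) = 15.23 m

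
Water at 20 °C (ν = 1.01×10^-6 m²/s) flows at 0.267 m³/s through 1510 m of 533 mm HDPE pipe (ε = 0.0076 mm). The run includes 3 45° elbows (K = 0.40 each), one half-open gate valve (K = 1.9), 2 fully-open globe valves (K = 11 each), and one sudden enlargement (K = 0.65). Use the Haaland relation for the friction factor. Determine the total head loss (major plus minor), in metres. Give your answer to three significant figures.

H_L ≈ 4.51 m

V = 4Q/(πD²) = 1.197 m/s; V²/2g = 0.07299 m
Re = 6.31×10^5, ε/D = 1.43×10^-5 → f = 0.01273 (Haaland)
Major: h_f = f(L/D)·V²/2g = 0.01273·2833·0.07299 = 2.632 m
Minor: ΣK = 25.8; h_m = ΣK·V²/2g = 1.879 m
Total H_L = 2.632 + 1.879 = 4.511 m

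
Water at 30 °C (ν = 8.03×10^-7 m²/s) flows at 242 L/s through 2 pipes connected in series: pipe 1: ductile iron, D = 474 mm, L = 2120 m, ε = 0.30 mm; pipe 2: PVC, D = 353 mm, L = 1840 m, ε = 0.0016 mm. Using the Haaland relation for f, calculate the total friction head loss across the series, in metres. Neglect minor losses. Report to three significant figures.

Pipe 1: V = 1.371 m/s, Re = 8.10×10^5, ε/D = 6.33×10^-4, f = 0.01811, h_1 = f(L/D)V²/2g = 7.764 m
Pipe 2: V = 2.473 m/s, Re = 1.09×10^6, ε/D = 4.53×10^-6, f = 0.01151, h_2 = f(L/D)V²/2g = 18.69 m
Series → Q common, losses add: H = Σh = 26.46 m

H ≈ 26.5 m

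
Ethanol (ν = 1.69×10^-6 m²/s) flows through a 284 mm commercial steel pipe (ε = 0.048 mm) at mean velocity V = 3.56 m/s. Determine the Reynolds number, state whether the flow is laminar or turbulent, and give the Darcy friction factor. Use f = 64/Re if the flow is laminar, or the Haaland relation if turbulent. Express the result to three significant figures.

Re = VD/ν = 3.560·0.284/1.69×10^-6 = 5.98×10^5
Re > 4000 → turbulent; ε/D = 1.69×10^-4
Haaland: f = 0.01476

Re ≈ 5.98×10^5; turbulent; f ≈ 0.0148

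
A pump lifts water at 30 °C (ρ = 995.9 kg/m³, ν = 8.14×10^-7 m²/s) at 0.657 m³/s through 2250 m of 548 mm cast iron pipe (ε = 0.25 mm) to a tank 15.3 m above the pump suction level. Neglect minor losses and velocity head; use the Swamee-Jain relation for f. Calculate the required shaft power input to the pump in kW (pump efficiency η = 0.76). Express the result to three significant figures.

V = 4Q/(πD²) = 2.786 m/s; Re = 1.88×10^6; ε/D = 4.56×10^-4; f = 0.01673
h_f = f(L/D)V²/2g = 27.17 m
Total head H = z + h_f = 15.3 + 27.17 = 42.47 m
P_hyd = ρgQH = 995.9·9.81·0.657·42.47 = 272.6 kW
P_shaft = P_hyd/η = 272.6/0.76 = 358.7 kW

P_shaft ≈ 359 kW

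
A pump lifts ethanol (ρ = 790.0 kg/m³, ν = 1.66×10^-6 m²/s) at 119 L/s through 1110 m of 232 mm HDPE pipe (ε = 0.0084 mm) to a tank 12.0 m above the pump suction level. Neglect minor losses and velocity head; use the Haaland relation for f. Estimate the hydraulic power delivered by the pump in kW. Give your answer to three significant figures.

P_hyd ≈ 36.0 kW

V = 4Q/(πD²) = 2.815 m/s; Re = 3.93×10^5; ε/D = 3.62×10^-5; f = 0.01402
h_f = f(L/D)V²/2g = 27.08 m
Total head H = z + h_f = 12.0 + 27.08 = 39.08 m
P_hyd = ρgQH = 790.0·9.81·0.119·39.08 = 36.04 kW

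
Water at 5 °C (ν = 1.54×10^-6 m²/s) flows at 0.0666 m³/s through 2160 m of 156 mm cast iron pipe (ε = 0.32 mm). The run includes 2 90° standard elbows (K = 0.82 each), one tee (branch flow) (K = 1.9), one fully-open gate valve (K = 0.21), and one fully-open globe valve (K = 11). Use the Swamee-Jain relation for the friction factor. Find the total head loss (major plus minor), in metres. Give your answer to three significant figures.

V = 4Q/(πD²) = 3.484 m/s; V²/2g = 0.6188 m
Re = 3.53×10^5, ε/D = 0.00205 → f = 0.02422 (Swamee-Jain)
Major: h_f = f(L/D)·V²/2g = 0.02422·13846·0.6188 = 207.5 m
Minor: ΣK = 14.8; h_m = ΣK·V²/2g = 9.128 m
Total H_L = 207.5 + 9.128 = 216.7 m

H_L ≈ 217 m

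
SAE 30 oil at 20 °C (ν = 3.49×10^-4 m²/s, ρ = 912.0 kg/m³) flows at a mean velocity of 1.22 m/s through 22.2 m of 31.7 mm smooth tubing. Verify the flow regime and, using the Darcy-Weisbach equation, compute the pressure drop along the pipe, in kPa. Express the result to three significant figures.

Δp ≈ 275 kPa

Re = VD/ν = 1.22·0.03170/3.49×10^-4 = 111 → laminar (Re < 2300)
f = 64/Re = 0.5775
h_f = f(L/D)V²/(2g) = 0.5775·(22.2/0.03170)·1.22²/(2·9.81) = 30.68 m
Δp = ρg·h_f = 912.0·9.81·30.68 = 274.5 kPa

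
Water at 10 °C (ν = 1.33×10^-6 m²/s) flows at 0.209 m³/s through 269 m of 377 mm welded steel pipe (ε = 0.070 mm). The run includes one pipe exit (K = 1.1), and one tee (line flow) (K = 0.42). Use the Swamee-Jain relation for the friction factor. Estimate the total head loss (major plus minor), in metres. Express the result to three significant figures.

V = 4Q/(πD²) = 1.872 m/s; V²/2g = 0.1787 m
Re = 5.31×10^5, ε/D = 1.86×10^-4 → f = 0.01530 (Swamee-Jain)
Major: h_f = f(L/D)·V²/2g = 0.01530·713.5·0.1787 = 1.950 m
Minor: ΣK = 1.52; h_m = ΣK·V²/2g = 0.2716 m
Total H_L = 1.950 + 0.2716 = 2.221 m

H_L ≈ 2.22 m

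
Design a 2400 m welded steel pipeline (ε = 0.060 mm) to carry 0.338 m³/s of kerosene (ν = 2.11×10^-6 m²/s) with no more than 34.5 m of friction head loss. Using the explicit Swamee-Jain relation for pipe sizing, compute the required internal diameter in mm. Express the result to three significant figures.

Swamee-Jain (Type III): D = 0.66·[ε^1.25·(LQ²/(gh_f))^4.75 + ν·Q^9.4·(L/(gh_f))^5.2]^0.04
LQ²/(gh_f) = 0.8101; L/(gh_f) = 7.091
Term 1 = ε^1.25·(…)^4.75 = 1.94×10^-6; Term 2 = ν·Q^9.4·(…)^5.2 = 2.09×10^-6
D = 0.66·(1.94×10^-6 + 2.09×10^-6)^0.04 = 0.4016 m = 402 mm
Check: V = 2.67 m/s, Re = 5.08×10^5, f = 0.01499, h_f = 32.5 m ≈ 34.5 m ✓

D ≈ 402 mm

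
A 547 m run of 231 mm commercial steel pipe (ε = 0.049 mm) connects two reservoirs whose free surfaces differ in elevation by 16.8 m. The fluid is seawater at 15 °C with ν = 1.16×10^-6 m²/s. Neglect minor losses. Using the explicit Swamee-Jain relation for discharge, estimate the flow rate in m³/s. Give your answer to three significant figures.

Q ≈ 0.126 m³/s

Swamee-Jain (Type II): Q = -0.965·√(gD⁵h_f/L)·ln[ε/(3.7D) + √(3.17ν²L/(gD³h_f))]
√(gD⁵h_f/L) = √(9.81·0.231⁵·16.8/547) = 0.01408
ε/(3.7D) = 5.73×10^-5; √(3.17ν²L/(gD³h_f)) = 3.39×10^-5
Q = -0.965·0.01408·ln(9.122×10^-5) = 0.1264 m³/s
Check: V = 3.02 m/s, Re = 6.00×10^5, f = 0.01540, h_f = 16.9 m ≈ 16.8 m ✓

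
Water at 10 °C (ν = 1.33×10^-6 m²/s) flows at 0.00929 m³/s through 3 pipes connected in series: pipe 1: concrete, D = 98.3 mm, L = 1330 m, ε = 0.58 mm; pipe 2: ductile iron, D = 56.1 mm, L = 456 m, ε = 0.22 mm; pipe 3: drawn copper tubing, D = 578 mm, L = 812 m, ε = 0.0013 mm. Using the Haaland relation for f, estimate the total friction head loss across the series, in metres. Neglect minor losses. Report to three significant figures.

H ≈ 203 m

Pipe 1: V = 1.224 m/s, Re = 9.05×10^4, ε/D = 0.00590, f = 0.03286, h_1 = f(L/D)V²/2g = 33.95 m
Pipe 2: V = 3.758 m/s, Re = 1.59×10^5, ε/D = 0.00392, f = 0.02894, h_2 = f(L/D)V²/2g = 169.4 m
Pipe 3: V = 0.03541 m/s, Re = 1.54×10^4, ε/D = 2.25×10^-6, f = 0.02753, h_3 = f(L/D)V²/2g = 0.002471 m
Series → Q common, losses add: H = Σh = 203.3 m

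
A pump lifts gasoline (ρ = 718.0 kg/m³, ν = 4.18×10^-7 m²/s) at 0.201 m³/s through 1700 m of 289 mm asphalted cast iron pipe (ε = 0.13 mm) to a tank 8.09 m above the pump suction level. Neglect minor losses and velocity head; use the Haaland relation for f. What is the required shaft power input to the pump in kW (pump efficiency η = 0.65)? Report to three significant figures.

V = 4Q/(πD²) = 3.064 m/s; Re = 2.12×10^6; ε/D = 4.50×10^-4; f = 0.01657
h_f = f(L/D)V²/2g = 46.65 m
Total head H = z + h_f = 8.09 + 46.65 = 54.74 m
P_hyd = ρgQH = 718.0·9.81·0.201·54.74 = 77.50 kW
P_shaft = P_hyd/η = 77.50/0.65 = 119.2 kW

P_shaft ≈ 119 kW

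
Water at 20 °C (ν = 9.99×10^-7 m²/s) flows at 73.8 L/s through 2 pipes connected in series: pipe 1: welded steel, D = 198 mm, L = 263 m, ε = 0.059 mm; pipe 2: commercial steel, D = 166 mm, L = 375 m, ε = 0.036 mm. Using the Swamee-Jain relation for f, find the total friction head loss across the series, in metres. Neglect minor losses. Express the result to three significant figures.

Pipe 1: V = 2.397 m/s, Re = 4.75×10^5, ε/D = 2.98×10^-4, f = 0.01642, h_1 = f(L/D)V²/2g = 6.385 m
Pipe 2: V = 3.410 m/s, Re = 5.67×10^5, ε/D = 2.17×10^-4, f = 0.01551, h_2 = f(L/D)V²/2g = 20.77 m
Series → Q common, losses add: H = Σh = 27.15 m

H ≈ 27.2 m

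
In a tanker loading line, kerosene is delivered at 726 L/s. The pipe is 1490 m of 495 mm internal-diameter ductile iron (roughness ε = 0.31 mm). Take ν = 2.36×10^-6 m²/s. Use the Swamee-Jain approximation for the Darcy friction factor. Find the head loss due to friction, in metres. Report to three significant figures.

V = 4Q/(πD²) = 4·0.726/(π·0.495²) = 3.773 m/s
Re = VD/ν = 3.773·0.495/2.36×10^-6 = 7.91×10^5 → turbulent
ε/D = 0.31/495 = 6.26×10^-4
Swamee-Jain: f = 0.01822
h_f = f(L/D)V²/(2g) = 0.01822·(1490/0.495)·3.773²/(2·9.81) = 39.78 m

h_f ≈ 39.8 m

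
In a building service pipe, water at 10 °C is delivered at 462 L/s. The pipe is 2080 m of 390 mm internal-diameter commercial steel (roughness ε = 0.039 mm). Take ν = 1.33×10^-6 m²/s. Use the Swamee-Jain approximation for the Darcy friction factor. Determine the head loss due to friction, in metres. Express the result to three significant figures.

h_f ≈ 54.4 m

V = 4Q/(πD²) = 4·0.462/(π·0.390²) = 3.867 m/s
Re = VD/ν = 3.867·0.390/1.33×10^-6 = 1.13×10^6 → turbulent
ε/D = 0.039/390 = 1.00×10^-4
Swamee-Jain: f = 0.01337
h_f = f(L/D)V²/(2g) = 0.01337·(2080/0.390)·3.867²/(2·9.81) = 54.37 m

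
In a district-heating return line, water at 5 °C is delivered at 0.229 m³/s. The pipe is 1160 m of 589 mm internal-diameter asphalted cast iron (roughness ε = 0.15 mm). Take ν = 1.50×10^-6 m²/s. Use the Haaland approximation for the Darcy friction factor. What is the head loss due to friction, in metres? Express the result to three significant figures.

h_f ≈ 1.16 m

V = 4Q/(πD²) = 4·0.229/(π·0.589²) = 0.8405 m/s
Re = VD/ν = 0.8405·0.589/1.50×10^-6 = 3.30×10^5 → turbulent
ε/D = 0.15/589 = 2.55×10^-4
Haaland: f = 0.01633
h_f = f(L/D)V²/(2g) = 0.01633·(1160/0.589)·0.8405²/(2·9.81) = 1.158 m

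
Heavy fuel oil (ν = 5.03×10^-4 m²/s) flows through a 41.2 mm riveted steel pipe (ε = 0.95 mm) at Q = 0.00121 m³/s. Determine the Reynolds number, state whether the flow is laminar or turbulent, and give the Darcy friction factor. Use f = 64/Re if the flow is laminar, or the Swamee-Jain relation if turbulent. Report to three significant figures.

V = 4Q/(πD²) = 0.9076 m/s
Re = VD/ν = 0.9076·0.0412/5.03×10^-4 = 74.3
Re < 2300 → laminar → f = 64/Re = 0.8609

Re ≈ 74.3; laminar; f = 64/Re ≈ 0.861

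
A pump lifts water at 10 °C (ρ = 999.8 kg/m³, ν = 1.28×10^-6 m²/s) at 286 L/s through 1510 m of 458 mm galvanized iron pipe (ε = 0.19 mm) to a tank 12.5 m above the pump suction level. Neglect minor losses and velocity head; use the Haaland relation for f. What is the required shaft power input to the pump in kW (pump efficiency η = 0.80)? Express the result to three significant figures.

P_shaft ≈ 73.7 kW

V = 4Q/(πD²) = 1.736 m/s; Re = 6.21×10^5; ε/D = 4.15×10^-4; f = 0.01684
h_f = f(L/D)V²/2g = 8.527 m
Total head H = z + h_f = 12.5 + 8.527 = 21.03 m
P_hyd = ρgQH = 999.8·9.81·0.286·21.03 = 58.98 kW
P_shaft = P_hyd/η = 58.98/0.80 = 73.73 kW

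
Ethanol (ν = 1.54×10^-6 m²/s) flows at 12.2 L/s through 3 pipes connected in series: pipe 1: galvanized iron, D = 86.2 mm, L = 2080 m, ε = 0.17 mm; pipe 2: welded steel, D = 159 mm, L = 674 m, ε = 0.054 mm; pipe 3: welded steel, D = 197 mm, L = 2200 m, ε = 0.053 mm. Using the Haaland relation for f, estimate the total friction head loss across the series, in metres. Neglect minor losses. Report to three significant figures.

H ≈ 136 m

Pipe 1: V = 2.091 m/s, Re = 1.17×10^5, ε/D = 0.00197, f = 0.02470, h_1 = f(L/D)V²/2g = 132.7 m
Pipe 2: V = 0.6144 m/s, Re = 6.34×10^4, ε/D = 3.40×10^-4, f = 0.02084, h_2 = f(L/D)V²/2g = 1.700 m
Pipe 3: V = 0.4003 m/s, Re = 5.12×10^4, ε/D = 2.69×10^-4, f = 0.02143, h_3 = f(L/D)V²/2g = 1.954 m
Series → Q common, losses add: H = Σh = 136.4 m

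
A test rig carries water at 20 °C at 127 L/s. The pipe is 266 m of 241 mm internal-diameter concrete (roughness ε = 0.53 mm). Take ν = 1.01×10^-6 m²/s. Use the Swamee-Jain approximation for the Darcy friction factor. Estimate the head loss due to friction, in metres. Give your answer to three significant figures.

h_f ≈ 10.6 m

V = 4Q/(πD²) = 4·0.127/(π·0.241²) = 2.784 m/s
Re = VD/ν = 2.784·0.241/1.01×10^-6 = 6.64×10^5 → turbulent
ε/D = 0.53/241 = 0.00220
Swamee-Jain: f = 0.02438
h_f = f(L/D)V²/(2g) = 0.02438·(266/0.241)·2.784²/(2·9.81) = 10.63 m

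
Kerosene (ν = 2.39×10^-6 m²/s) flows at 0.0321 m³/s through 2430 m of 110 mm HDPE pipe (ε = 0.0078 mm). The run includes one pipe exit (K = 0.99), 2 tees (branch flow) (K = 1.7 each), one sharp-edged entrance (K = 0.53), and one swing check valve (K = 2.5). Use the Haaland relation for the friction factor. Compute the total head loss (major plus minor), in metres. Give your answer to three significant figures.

H_L ≈ 219 m

V = 4Q/(πD²) = 3.378 m/s; V²/2g = 0.5815 m
Re = 1.55×10^5, ε/D = 7.09×10^-5 → f = 0.01670 (Haaland)
Major: h_f = f(L/D)·V²/2g = 0.01670·22091·0.5815 = 214.5 m
Minor: ΣK = 7.42; h_m = ΣK·V²/2g = 4.315 m
Total H_L = 214.5 + 4.315 = 218.8 m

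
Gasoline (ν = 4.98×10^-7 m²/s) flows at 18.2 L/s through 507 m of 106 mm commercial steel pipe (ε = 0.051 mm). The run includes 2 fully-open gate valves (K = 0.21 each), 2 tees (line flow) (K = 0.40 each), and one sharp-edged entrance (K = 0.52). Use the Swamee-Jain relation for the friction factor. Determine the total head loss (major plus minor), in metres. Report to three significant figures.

V = 4Q/(πD²) = 2.062 m/s; V²/2g = 0.2168 m
Re = 4.39×10^5, ε/D = 4.81×10^-4 → f = 0.01778 (Swamee-Jain)
Major: h_f = f(L/D)·V²/2g = 0.01778·4783·0.2168 = 18.44 m
Minor: ΣK = 1.74; h_m = ΣK·V²/2g = 0.3772 m
Total H_L = 18.44 + 0.3772 = 18.81 m

H_L ≈ 18.8 m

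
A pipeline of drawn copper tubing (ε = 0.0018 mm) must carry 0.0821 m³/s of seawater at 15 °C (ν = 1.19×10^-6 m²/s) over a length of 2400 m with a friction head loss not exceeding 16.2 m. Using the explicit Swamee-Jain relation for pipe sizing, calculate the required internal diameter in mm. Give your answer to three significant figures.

D ≈ 263 mm

Swamee-Jain (Type III): D = 0.66·[ε^1.25·(LQ²/(gh_f))^4.75 + ν·Q^9.4·(L/(gh_f))^5.2]^0.04
LQ²/(gh_f) = 0.1018; L/(gh_f) = 15.10
Term 1 = ε^1.25·(…)^4.75 = 1.28×10^-12; Term 2 = ν·Q^9.4·(…)^5.2 = 1.00×10^-10
D = 0.66·(1.28×10^-12 + 1.00×10^-10)^0.04 = 0.2629 m = 263 mm
Check: V = 1.51 m/s, Re = 3.34×10^5, f = 0.01417, h_f = 15.1 m ≈ 16.2 m ✓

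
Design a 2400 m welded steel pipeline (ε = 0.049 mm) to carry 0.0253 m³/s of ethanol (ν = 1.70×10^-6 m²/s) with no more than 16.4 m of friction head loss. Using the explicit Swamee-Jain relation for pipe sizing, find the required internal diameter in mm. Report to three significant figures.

Swamee-Jain (Type III): D = 0.66·[ε^1.25·(LQ²/(gh_f))^4.75 + ν·Q^9.4·(L/(gh_f))^5.2]^0.04
LQ²/(gh_f) = 0.009549; L/(gh_f) = 14.92
Term 1 = ε^1.25·(…)^4.75 = 1.04×10^-15; Term 2 = ν·Q^9.4·(…)^5.2 = 2.10×10^-15
D = 0.66·(1.04×10^-15 + 2.10×10^-15)^0.04 = 0.1736 m = 174 mm
Check: V = 1.07 m/s, Re = 1.09×10^5, f = 0.01916, h_f = 15.4 m ≈ 16.4 m ✓

D ≈ 174 mm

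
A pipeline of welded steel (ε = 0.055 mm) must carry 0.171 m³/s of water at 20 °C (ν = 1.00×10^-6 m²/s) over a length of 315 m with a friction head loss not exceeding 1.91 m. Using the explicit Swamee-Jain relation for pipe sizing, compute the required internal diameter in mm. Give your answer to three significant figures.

Swamee-Jain (Type III): D = 0.66·[ε^1.25·(LQ²/(gh_f))^4.75 + ν·Q^9.4·(L/(gh_f))^5.2]^0.04
LQ²/(gh_f) = 0.4916; L/(gh_f) = 16.81
Term 1 = ε^1.25·(…)^4.75 = 1.62×10^-7; Term 2 = ν·Q^9.4·(…)^5.2 = 1.46×10^-7
D = 0.66·(1.62×10^-7 + 1.46×10^-7)^0.04 = 0.3623 m = 362 mm
Check: V = 1.66 m/s, Re = 6.01×10^5, f = 0.01478, h_f = 1.80 m ≈ 1.91 m ✓

D ≈ 362 mm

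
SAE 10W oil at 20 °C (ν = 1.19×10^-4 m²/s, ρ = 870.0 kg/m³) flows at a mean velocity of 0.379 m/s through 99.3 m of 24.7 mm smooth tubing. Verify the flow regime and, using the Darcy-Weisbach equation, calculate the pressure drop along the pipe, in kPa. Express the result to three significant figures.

Re = VD/ν = 0.379·0.02470/1.19×10^-4 = 78.7 → laminar (Re < 2300)
f = 64/Re = 0.8136
h_f = f(L/D)V²/(2g) = 0.8136·(99.3/0.02470)·0.379²/(2·9.81) = 23.95 m
Δp = ρg·h_f = 870.0·9.81·23.95 = 204.4 kPa

Δp ≈ 204 kPa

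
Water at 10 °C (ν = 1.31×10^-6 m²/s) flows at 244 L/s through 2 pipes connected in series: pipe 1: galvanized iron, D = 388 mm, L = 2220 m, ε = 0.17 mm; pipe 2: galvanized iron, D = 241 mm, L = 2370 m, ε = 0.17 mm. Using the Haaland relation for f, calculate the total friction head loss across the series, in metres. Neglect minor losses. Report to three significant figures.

H ≈ 286 m

Pipe 1: V = 2.064 m/s, Re = 6.11×10^5, ε/D = 4.38×10^-4, f = 0.01702, h_1 = f(L/D)V²/2g = 21.13 m
Pipe 2: V = 5.349 m/s, Re = 9.84×10^5, ε/D = 7.05×10^-4, f = 0.01845, h_2 = f(L/D)V²/2g = 264.6 m
Series → Q common, losses add: H = Σh = 285.7 m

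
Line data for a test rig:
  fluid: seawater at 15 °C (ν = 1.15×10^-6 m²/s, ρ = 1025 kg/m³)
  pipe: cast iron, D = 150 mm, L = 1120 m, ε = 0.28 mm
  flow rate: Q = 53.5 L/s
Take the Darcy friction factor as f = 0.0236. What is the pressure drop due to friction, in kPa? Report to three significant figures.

V = 4Q/(πD²) = 4·0.0535/(π·0.150²) = 3.027 m/s
h_f = f(L/D)V²/(2g) = 0.02360·(1120/0.150)·3.027²/(2·9.81) = 82.32 m
Δp = ρg·h_f = 1025·9.81·82.32 = 827.7 kPa

Δp ≈ 828 kPa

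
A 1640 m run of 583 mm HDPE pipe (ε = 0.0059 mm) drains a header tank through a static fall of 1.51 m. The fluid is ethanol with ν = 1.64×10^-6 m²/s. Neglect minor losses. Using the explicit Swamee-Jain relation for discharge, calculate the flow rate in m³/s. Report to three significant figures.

Swamee-Jain (Type II): Q = -0.965·√(gD⁵h_f/L)·ln[ε/(3.7D) + √(3.17ν²L/(gD³h_f))]
√(gD⁵h_f/L) = √(9.81·0.583⁵·1.51/1640) = 0.02466
ε/(3.7D) = 2.74×10^-6; √(3.17ν²L/(gD³h_f)) = 6.90×10^-5
Q = -0.965·0.02466·ln(7.175×10^-5) = 0.2271 m³/s
Check: V = 0.851 m/s, Re = 3.02×10^5, f = 0.01447, h_f = 1.50 m ≈ 1.51 m ✓

Q ≈ 0.227 m³/s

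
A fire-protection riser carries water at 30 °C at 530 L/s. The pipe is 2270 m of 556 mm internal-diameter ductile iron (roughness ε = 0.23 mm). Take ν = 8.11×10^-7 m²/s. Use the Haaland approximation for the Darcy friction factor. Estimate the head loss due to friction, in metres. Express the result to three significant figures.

h_f ≈ 16.2 m

V = 4Q/(πD²) = 4·0.530/(π·0.556²) = 2.183 m/s
Re = VD/ν = 2.183·0.556/8.11×10^-7 = 1.50×10^6 → turbulent
ε/D = 0.23/556 = 4.14×10^-4
Haaland: f = 0.01639
h_f = f(L/D)V²/(2g) = 0.01639·(2270/0.556)·2.183²/(2·9.81) = 16.25 m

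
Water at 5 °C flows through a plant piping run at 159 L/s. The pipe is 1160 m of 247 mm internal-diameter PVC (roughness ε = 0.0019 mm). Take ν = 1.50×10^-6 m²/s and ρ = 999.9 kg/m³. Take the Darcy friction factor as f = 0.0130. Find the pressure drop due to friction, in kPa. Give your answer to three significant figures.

V = 4Q/(πD²) = 4·0.159/(π·0.247²) = 3.318 m/s
h_f = f(L/D)V²/(2g) = 0.01300·(1160/0.247)·3.318²/(2·9.81) = 34.26 m
Δp = ρg·h_f = 999.9·9.81·34.26 = 336.1 kPa

Δp ≈ 336 kPa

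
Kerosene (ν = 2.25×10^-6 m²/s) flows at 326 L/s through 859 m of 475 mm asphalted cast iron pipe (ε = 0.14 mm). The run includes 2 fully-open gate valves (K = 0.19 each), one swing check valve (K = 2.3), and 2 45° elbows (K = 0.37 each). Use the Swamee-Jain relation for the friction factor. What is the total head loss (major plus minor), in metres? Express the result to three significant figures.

H_L ≈ 5.78 m

V = 4Q/(πD²) = 1.840 m/s; V²/2g = 0.1725 m
Re = 3.88×10^5, ε/D = 2.95×10^-4 → f = 0.01664 (Swamee-Jain)
Major: h_f = f(L/D)·V²/2g = 0.01664·1808·0.1725 = 5.192 m
Minor: ΣK = 3.42; h_m = ΣK·V²/2g = 0.5899 m
Total H_L = 5.192 + 0.5899 = 5.782 m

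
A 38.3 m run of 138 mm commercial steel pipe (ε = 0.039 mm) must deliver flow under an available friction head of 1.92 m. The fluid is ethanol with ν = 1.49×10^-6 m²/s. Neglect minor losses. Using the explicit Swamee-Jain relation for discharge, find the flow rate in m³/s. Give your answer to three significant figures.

Q ≈ 0.0421 m³/s

Swamee-Jain (Type II): Q = -0.965·√(gD⁵h_f/L)·ln[ε/(3.7D) + √(3.17ν²L/(gD³h_f))]
√(gD⁵h_f/L) = √(9.81·0.138⁵·1.92/38.3) = 0.004961
ε/(3.7D) = 7.64×10^-5; √(3.17ν²L/(gD³h_f)) = 7.38×10^-5
Q = -0.965·0.004961·ln(1.502×10^-4) = 0.04215 m³/s
Check: V = 2.82 m/s, Re = 2.61×10^5, f = 0.01717, h_f = 1.93 m ≈ 1.92 m ✓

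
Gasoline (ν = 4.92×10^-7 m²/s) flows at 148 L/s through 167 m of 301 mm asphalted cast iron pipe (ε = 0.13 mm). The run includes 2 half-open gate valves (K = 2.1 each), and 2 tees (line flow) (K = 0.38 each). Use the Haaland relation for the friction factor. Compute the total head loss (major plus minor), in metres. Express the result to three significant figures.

H_L ≈ 3.12 m

V = 4Q/(πD²) = 2.080 m/s; V²/2g = 0.2205 m
Re = 1.27×10^6, ε/D = 4.32×10^-4 → f = 0.01658 (Haaland)
Major: h_f = f(L/D)·V²/2g = 0.01658·554.8·0.2205 = 2.029 m
Minor: ΣK = 4.96; h_m = ΣK·V²/2g = 1.094 m
Total H_L = 2.029 + 1.094 = 3.122 m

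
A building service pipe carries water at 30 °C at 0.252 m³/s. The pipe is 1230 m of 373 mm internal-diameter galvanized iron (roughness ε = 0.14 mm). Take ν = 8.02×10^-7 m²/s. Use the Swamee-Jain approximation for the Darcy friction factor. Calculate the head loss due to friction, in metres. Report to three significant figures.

V = 4Q/(πD²) = 4·0.252/(π·0.373²) = 2.306 m/s
Re = VD/ν = 2.306·0.373/8.02×10^-7 = 1.07×10^6 → turbulent
ε/D = 0.14/373 = 3.75×10^-4
Swamee-Jain: f = 0.01635
h_f = f(L/D)V²/(2g) = 0.01635·(1230/0.373)·2.306²/(2·9.81) = 14.61 m

h_f ≈ 14.6 m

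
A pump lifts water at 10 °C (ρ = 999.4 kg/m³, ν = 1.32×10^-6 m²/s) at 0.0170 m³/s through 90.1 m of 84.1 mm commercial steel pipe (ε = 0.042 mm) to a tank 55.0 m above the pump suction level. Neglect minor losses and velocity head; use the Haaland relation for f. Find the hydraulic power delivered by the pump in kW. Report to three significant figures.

P_hyd ≈ 10.8 kW

V = 4Q/(πD²) = 3.060 m/s; Re = 1.95×10^5; ε/D = 4.99×10^-4; f = 0.01868
h_f = f(L/D)V²/2g = 9.551 m
Total head H = z + h_f = 55.0 + 9.551 = 64.55 m
P_hyd = ρgQH = 999.4·9.81·0.0170·64.55 = 10.76 kW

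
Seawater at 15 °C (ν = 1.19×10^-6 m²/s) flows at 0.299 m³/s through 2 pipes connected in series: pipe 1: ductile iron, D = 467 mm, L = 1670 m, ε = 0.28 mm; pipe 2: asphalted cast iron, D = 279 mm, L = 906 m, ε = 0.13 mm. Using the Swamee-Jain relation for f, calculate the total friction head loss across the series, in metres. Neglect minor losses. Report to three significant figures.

H ≈ 77.4 m

Pipe 1: V = 1.746 m/s, Re = 6.85×10^5, ε/D = 6.00×10^-4, f = 0.01815, h_1 = f(L/D)V²/2g = 10.08 m
Pipe 2: V = 4.891 m/s, Re = 1.15×10^6, ε/D = 4.66×10^-4, f = 0.01700, h_2 = f(L/D)V²/2g = 67.29 m
Series → Q common, losses add: H = Σh = 77.36 m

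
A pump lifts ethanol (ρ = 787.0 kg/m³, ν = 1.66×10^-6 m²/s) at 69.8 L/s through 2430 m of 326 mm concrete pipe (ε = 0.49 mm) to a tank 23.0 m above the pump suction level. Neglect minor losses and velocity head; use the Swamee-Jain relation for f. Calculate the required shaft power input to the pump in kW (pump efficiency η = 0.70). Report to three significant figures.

P_shaft ≈ 22.5 kW

V = 4Q/(πD²) = 0.8362 m/s; Re = 1.64×10^5; ε/D = 0.00150; f = 0.02321
h_f = f(L/D)V²/2g = 6.166 m
Total head H = z + h_f = 23.0 + 6.166 = 29.17 m
P_hyd = ρgQH = 787.0·9.81·0.0698·29.17 = 15.72 kW
P_shaft = P_hyd/η = 15.72/0.70 = 22.45 kW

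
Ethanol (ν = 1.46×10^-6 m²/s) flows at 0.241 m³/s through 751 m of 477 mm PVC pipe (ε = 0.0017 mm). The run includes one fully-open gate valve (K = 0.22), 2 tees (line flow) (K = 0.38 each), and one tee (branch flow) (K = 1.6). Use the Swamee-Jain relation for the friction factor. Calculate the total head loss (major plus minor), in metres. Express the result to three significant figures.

H_L ≈ 2.20 m

V = 4Q/(πD²) = 1.349 m/s; V²/2g = 0.09270 m
Re = 4.41×10^5, ε/D = 3.56×10^-6 → f = 0.01345 (Swamee-Jain)
Major: h_f = f(L/D)·V²/2g = 0.01345·1574·0.09270 = 1.962 m
Minor: ΣK = 2.58; h_m = ΣK·V²/2g = 0.2392 m
Total H_L = 1.962 + 0.2392 = 2.201 m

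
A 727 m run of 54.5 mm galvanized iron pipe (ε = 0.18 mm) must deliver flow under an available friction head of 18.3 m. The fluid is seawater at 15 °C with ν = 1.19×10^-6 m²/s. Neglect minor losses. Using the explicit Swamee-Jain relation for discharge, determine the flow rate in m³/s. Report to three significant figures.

Swamee-Jain (Type II): Q = -0.965·√(gD⁵h_f/L)·ln[ε/(3.7D) + √(3.17ν²L/(gD³h_f))]
√(gD⁵h_f/L) = √(9.81·0.0545⁵·18.3/727) = 3.446×10^-4
ε/(3.7D) = 8.93×10^-4; √(3.17ν²L/(gD³h_f)) = 3.35×10^-4
Q = -0.965·3.446×10^-4·ln(0.001228) = 0.002229 m³/s
Check: V = 0.955 m/s, Re = 4.38×10^4, f = 0.02984, h_f = 18.5 m ≈ 18.3 m ✓

Q ≈ 0.00223 m³/s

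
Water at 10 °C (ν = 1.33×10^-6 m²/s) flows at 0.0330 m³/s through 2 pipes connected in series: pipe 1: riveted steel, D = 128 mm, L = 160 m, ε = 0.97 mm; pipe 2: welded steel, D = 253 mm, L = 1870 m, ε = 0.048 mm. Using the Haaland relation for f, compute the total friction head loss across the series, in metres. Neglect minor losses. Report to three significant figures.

Pipe 1: V = 2.565 m/s, Re = 2.47×10^5, ε/D = 0.00758, f = 0.03492, h_1 = f(L/D)V²/2g = 14.63 m
Pipe 2: V = 0.6564 m/s, Re = 1.25×10^5, ε/D = 1.90×10^-4, f = 0.01801, h_2 = f(L/D)V²/2g = 2.924 m
Series → Q common, losses add: H = Σh = 17.56 m

H ≈ 17.6 m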